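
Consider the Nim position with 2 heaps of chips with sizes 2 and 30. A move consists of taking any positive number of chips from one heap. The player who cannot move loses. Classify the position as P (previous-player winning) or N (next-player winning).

In binary:
  00010  (2)
  11110  (30)
  -----
  11100  (28)
The nim-sum is 28 ≠ 0, so this is an N-position: the player to move can win.

N-position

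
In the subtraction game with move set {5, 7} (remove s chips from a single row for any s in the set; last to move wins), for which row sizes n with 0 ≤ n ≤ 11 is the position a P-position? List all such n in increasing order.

Build the Grundy sequence with g(k) = mex{g(k−s) : s ∈ {5, 7}, s ≤ k}:
k:     0  1  2  3  4  5  6  7  8  9 10 11
g(k):  0  0  0  0  0  1  1  1  1  1  2  2
The P-positions (g = 0) in 0..11 are 0, 1, 2, 3, 4.

0, 1, 2, 3, 4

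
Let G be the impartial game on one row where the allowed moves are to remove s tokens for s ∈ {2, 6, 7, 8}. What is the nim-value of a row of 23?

Grundy values for subtraction set {2, 6, 7, 8}:
k:     0  1  2  3  4  5  6  7  8  9 10 11 12 13 14 15 16 17 18 19 20 21 22 23
g(k):  0  0  1  1  0  0  1  1  2  2  3  3  2  2  0  0  1  1  0  0  1  1  2  2
So g(23) = 2.

2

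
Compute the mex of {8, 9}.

0

0 is not in the set, so the mex is 0.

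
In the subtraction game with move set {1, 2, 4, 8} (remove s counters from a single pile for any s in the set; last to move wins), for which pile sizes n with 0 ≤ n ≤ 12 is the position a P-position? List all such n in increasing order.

0, 3, 6, 9, 12

Grundy values for subtraction set {1, 2, 4, 8}:
g(0) = mex{} = 0
g(1) = mex{0} = 1
g(2) = mex{0,1} = 2
g(3) = mex{1,2} = 0
g(4) = mex{0,2} = 1
g(5) = mex{0,1} = 2
g(6) = mex{1,2} = 0
g(7) = mex{0,2} = 1
g(8) = mex{0,1} = 2
g(9) = mex{1,2} = 0
g(10) = mex{0,2} = 1
g(11) = mex{0,1} = 2
g(12) = mex{1,2} = 0
The P-positions (g = 0) in 0..12 are 0, 3, 6, 9, 12.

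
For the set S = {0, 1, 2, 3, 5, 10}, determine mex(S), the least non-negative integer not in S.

The values 0, 1, 2, 3 are all present; 4 is the first non-negative integer missing from the set.

4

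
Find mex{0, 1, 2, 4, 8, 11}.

3

The values 0, 1, 2 are all present; 3 is the first non-negative integer missing from the set.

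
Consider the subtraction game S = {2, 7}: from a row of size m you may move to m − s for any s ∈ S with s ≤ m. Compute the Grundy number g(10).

0

Compute g(0), g(1), … for moves {2, 7}:
g(0) = mex{} = 0
g(1) = mex{} = 0
g(2) = mex{0} = 1
g(3) = mex{0} = 1
g(4) = mex{1} = 0
g(5) = mex{1} = 0
g(6) = mex{0} = 1
g(7) = mex{0} = 1
g(8) = mex{0,1} = 2
g(9) = mex{1} = 0
g(10) = mex{1,2} = 0
So g(10) = 0.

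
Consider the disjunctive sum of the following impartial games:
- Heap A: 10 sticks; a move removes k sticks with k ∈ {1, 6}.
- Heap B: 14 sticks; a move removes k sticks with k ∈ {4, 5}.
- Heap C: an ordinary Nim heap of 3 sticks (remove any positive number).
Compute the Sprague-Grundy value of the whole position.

3

Grundy values for heap A (subtraction set {1, 6}):
g(0) = mex{} = 0
g(1) = mex{0} = 1
g(2) = mex{1} = 0
g(3) = mex{0} = 1
g(4) = mex{1} = 0
g(5) = mex{0} = 1
g(6) = mex{0,1} = 2
g(7) = mex{1,2} = 0
g(8) = mex{0} = 1
g(9) = mex{1} = 0
g(10) = mex{0} = 1
So g(10) = 1.
Build the Grundy sequence for heap B with g(k) = mex{g(k−s) : s ∈ {4, 5}, s ≤ k}:
k:     0  1  2  3  4  5  6  7  8  9 10 11 12 13 14
g(k):  0  0  0  0  1  1  1  1  2  0  0  0  0  1  1
So g(14) = 1.
Heap C is a plain Nim heap of size 3, so its Grundy value is 3.
The value of a disjunctive sum is the nim-sum of the parts.
Combined value = 1 XOR 1 XOR 3 = 3.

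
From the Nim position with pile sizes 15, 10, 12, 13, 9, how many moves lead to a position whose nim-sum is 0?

5

In binary:
  1111  (15)
  1010  (10)
  1100  (12)
  1101  (13)
  1001  (9)
  ----
  1101  (13)
The overall nim-sum is X = 13. A pile of size p has a winning move iff p XOR X < p (reduce it to p XOR X).
  15: 15 XOR 13 = 2 < 15 — winning move (to 2).
  10: 10 XOR 13 = 7 < 10 — winning move (to 7).
  12: 12 XOR 13 = 1 < 12 — winning move (to 1).
  13: 13 XOR 13 = 0 < 13 — winning move (to 0).
  9: 9 XOR 13 = 4 < 9 — winning move (to 4).
That gives 5 winning moves.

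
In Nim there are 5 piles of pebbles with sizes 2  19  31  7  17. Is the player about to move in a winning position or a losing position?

Write each in binary and XOR column by column:
  00010  (2)
  10011  (19)
  11111  (31)
  00111  (7)
  10001  (17)
  -----
  11000  (24)
The nim-sum is 24 ≠ 0, so this is an N-position: the player to move can win.

Winning position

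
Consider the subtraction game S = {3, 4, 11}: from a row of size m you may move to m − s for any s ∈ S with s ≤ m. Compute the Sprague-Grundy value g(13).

2

Compute g(0), g(1), … for moves {3, 4, 11}:
g(0) = mex{} = 0
g(1) = mex{} = 0
g(2) = mex{} = 0
g(3) = mex{0} = 1
g(4) = mex{0} = 1
g(5) = mex{0} = 1
g(6) = mex{0,1} = 2
g(7) = mex{1} = 0
g(8) = mex{1} = 0
g(9) = mex{1,2} = 0
g(10) = mex{0,2} = 1
g(11) = mex{0} = 1
g(12) = mex{0} = 1
g(13) = mex{0,1} = 2
So g(13) = 2.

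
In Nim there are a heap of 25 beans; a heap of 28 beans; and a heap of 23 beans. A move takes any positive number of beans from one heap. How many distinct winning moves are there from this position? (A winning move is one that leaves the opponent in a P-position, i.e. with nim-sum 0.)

3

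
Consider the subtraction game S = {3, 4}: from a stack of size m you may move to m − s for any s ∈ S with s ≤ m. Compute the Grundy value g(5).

Grundy values for subtraction set {3, 4}:
k:     0  1  2  3  4  5
g(k):  0  0  0  1  1  1
So g(5) = 1.

1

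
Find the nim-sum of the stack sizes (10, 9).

3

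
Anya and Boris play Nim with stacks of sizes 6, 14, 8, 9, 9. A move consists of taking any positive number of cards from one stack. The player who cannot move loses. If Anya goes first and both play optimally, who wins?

Compute the nim-sum pairwise:
6 XOR 14 = 8
8 XOR 8 = 0
0 XOR 9 = 9
9 XOR 9 = 0
The nim-sum is 0, so this is a P-position: the player to move is in a losing position under optimal play; Anya is about to move from it and so loses — Boris wins.

Boris wins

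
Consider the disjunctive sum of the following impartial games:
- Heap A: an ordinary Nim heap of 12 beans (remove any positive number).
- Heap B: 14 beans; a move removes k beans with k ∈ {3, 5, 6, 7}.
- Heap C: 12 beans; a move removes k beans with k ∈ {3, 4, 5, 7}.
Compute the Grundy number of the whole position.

Heap A is a plain Nim heap of size 12, so its Grundy value is 12.
For heap B, compute g(0), g(1), … with moves {3, 5, 6, 7}:
k:     0  1  2  3  4  5  6  7  8  9 10 11 12 13 14
g(k):  0  0  0  1  1  1  2  2  2  3  0  0  0  1  1
So g(14) = 1.
Grundy values for heap C (subtraction set {3, 4, 5, 7}):
g(0) = mex{} = 0
g(1) = mex{} = 0
g(2) = mex{} = 0
g(3) = mex{0} = 1
g(4) = mex{0} = 1
g(5) = mex{0} = 1
g(6) = mex{0,1} = 2
g(7) = mex{0,1} = 2
g(8) = mex{0,1} = 2
g(9) = mex{0,1,2} = 3
g(10) = mex{1,2} = 0
g(11) = mex{1,2} = 0
g(12) = mex{1,2,3} = 0
So g(12) = 0.
By the Sprague-Grundy theorem, the Grundy value of a sum of independent games is the XOR of the component values.
Combined value = 12 XOR 1 XOR 0 = 13.

13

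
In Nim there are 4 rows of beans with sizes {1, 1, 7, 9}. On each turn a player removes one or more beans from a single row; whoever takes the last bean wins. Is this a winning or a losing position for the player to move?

Nim-sum: 1 ^ 1 ^ 7 ^ 9 = 14.
The nim-sum is 14 ≠ 0, so this is an N-position: the player to move can win.

Winning position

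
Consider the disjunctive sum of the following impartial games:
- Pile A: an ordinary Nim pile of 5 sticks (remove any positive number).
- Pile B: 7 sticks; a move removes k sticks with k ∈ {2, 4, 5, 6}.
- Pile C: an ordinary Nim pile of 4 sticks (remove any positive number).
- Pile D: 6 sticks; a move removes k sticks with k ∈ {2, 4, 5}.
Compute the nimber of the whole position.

Pile A is a plain Nim pile of size 5, so its Grundy value is 5.
For pile B, compute g(0), g(1), … with moves {2, 4, 5, 6}:
k:     0  1  2  3  4  5  6  7
g(k):  0  0  1  1  2  2  3  3
So g(7) = 3.
Pile C is a plain Nim pile of size 4, so its Grundy value is 4.
For pile D, compute g(0), g(1), … with moves {2, 4, 5}:
k:     0  1  2  3  4  5  6
g(k):  0  0  1  1  2  2  3
So g(6) = 3.
By the Sprague-Grundy theorem, the Grundy value of a sum of independent games is the XOR of the component values.
Combined value = 5 ⊕ 3 ⊕ 4 ⊕ 3 = 1.

1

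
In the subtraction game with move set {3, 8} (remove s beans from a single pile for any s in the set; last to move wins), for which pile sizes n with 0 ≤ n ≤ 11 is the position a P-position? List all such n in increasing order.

0, 1, 2, 6, 7, 11

Build the Grundy sequence with g(k) = mex{g(k−s) : s ∈ {3, 8}, s ≤ k}:
g(0) = mex{} = 0
g(1) = mex{} = 0
g(2) = mex{} = 0
g(3) = mex{0} = 1
g(4) = mex{0} = 1
g(5) = mex{0} = 1
g(6) = mex{1} = 0
g(7) = mex{1} = 0
g(8) = mex{0,1} = 2
g(9) = mex{0} = 1
g(10) = mex{0} = 1
g(11) = mex{1,2} = 0
The P-positions (g = 0) in 0..11 are 0, 1, 2, 6, 7, 11.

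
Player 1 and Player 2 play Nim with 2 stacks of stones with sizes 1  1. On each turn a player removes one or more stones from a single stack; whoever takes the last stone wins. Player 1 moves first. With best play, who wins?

Player 2 wins

Compute the nim-sum pairwise:
1 ⊕ 1 = 0
The nim-sum is 0, so this is a P-position: the player to move is in a losing position under optimal play; Player 1 is about to move from it and so loses — Player 2 wins.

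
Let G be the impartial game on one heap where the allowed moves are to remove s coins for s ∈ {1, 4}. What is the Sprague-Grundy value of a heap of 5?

0

Build the Grundy sequence with g(k) = mex{g(k−s) : s ∈ {1, 4}, s ≤ k}:
g(0) = mex{} = 0
g(1) = mex{0} = 1
g(2) = mex{1} = 0
g(3) = mex{0} = 1
g(4) = mex{0,1} = 2
g(5) = mex{1,2} = 0
So g(5) = 0.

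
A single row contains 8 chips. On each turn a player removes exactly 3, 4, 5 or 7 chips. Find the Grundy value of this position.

2

Build the Grundy sequence with g(k) = mex{g(k−s) : s ∈ {3, 4, 5, 7}, s ≤ k}:
g(0) = mex{} = 0
g(1) = mex{} = 0
g(2) = mex{} = 0
g(3) = mex{0} = 1
g(4) = mex{0} = 1
g(5) = mex{0} = 1
g(6) = mex{0,1} = 2
g(7) = mex{0,1} = 2
g(8) = mex{0,1} = 2
So g(8) = 2.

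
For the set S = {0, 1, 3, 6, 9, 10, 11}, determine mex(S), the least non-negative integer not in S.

2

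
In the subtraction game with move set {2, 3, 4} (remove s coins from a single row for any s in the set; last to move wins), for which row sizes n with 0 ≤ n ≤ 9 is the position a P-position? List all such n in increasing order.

0, 1, 6, 7

Build the Grundy sequence with g(k) = mex{g(k−s) : s ∈ {2, 3, 4}, s ≤ k}:
k:     0  1  2  3  4  5  6  7  8  9
g(k):  0  0  1  1  2  2  0  0  1  1
The P-positions (g = 0) in 0..9 are 0, 1, 6, 7.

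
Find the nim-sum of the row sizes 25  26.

Write each in binary and XOR column by column:
  11001  (25)
  11010  (26)
  -----
  00011  (3)

3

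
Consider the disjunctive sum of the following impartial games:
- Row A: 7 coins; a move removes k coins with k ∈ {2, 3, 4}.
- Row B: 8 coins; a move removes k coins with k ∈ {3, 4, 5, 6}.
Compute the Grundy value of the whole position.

2

Grundy values for row A (subtraction set {2, 3, 4}):
k:     0  1  2  3  4  5  6  7
g(k):  0  0  1  1  2  2  0  0
So g(7) = 0.
Build the Grundy sequence for row B with g(k) = mex{g(k−s) : s ∈ {3, 4, 5, 6}, s ≤ k}:
g(0) = mex{} = 0
g(1) = mex{} = 0
g(2) = mex{} = 0
g(3) = mex{0} = 1
g(4) = mex{0} = 1
g(5) = mex{0} = 1
g(6) = mex{0,1} = 2
g(7) = mex{0,1} = 2
g(8) = mex{0,1} = 2
So g(8) = 2.
By the Sprague-Grundy theorem, the Grundy value of a sum of independent games is the XOR of the component values.
Combined value = 0 ⊕ 2 = 2.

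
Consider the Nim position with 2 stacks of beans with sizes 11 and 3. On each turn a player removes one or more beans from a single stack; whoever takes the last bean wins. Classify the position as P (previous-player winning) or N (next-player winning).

N-position

Nim-sum: 11 ⊕ 3 = 8.
The nim-sum is 8 ≠ 0, so this is an N-position: the player to move can win.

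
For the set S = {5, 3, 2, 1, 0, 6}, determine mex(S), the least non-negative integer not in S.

The values 0, 1, 2, 3 are all present; 4 is the first non-negative integer missing from the set.

4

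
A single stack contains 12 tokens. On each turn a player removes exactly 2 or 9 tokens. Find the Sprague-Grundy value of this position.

Build the Grundy sequence with g(k) = mex{g(k−s) : s ∈ {2, 9}, s ≤ k}:
g(0) = mex{} = 0
g(1) = mex{} = 0
g(2) = mex{0} = 1
g(3) = mex{0} = 1
g(4) = mex{1} = 0
g(5) = mex{1} = 0
g(6) = mex{0} = 1
g(7) = mex{0} = 1
g(8) = mex{1} = 0
g(9) = mex{0,1} = 2
g(10) = mex{0} = 1
g(11) = mex{1,2} = 0
g(12) = mex{1} = 0
So g(12) = 0.

0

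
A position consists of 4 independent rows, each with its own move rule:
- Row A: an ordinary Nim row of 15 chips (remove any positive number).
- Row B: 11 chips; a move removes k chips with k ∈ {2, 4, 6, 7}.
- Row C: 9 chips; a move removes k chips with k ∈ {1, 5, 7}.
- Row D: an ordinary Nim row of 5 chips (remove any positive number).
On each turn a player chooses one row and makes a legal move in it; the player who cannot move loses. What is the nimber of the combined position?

Row A is a plain Nim row of size 15, so its Grundy value is 15.
Build the Grundy sequence for row B with g(k) = mex{g(k−s) : s ∈ {2, 4, 6, 7}, s ≤ k}:
g(0) = mex{} = 0
g(1) = mex{} = 0
g(2) = mex{0} = 1
g(3) = mex{0} = 1
g(4) = mex{0,1} = 2
g(5) = mex{0,1} = 2
g(6) = mex{0,1,2} = 3
g(7) = mex{0,1,2} = 3
g(8) = mex{0,1,2,3} = 4
g(9) = mex{1,2,3} = 0
g(10) = mex{1,2,3,4} = 0
g(11) = mex{0,2,3} = 1
So g(11) = 1.
Grundy values for row C (subtraction set {1, 5, 7}):
k:     0  1  2  3  4  5  6  7  8  9
g(k):  0  1  0  1  0  1  0  1  0  1
So g(9) = 1.
Row D is a plain Nim row of size 5, so its Grundy value is 5.
By the Sprague-Grundy theorem, the Grundy value of a sum of independent games is the XOR of the component values.
Combined value = 15 XOR 1 XOR 1 XOR 5 = 10.

10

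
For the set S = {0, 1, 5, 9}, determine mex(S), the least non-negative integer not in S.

2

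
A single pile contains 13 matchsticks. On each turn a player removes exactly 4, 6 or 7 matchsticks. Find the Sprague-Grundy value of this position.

Compute g(0), g(1), … for moves {4, 6, 7}:
g(0) = mex{} = 0
g(1) = mex{} = 0
g(2) = mex{} = 0
g(3) = mex{} = 0
g(4) = mex{0} = 1
g(5) = mex{0} = 1
g(6) = mex{0} = 1
g(7) = mex{0} = 1
g(8) = mex{0,1} = 2
g(9) = mex{0,1} = 2
g(10) = mex{0,1} = 2
g(11) = mex{1} = 0
g(12) = mex{1,2} = 0
g(13) = mex{1,2} = 0
So g(13) = 0.

0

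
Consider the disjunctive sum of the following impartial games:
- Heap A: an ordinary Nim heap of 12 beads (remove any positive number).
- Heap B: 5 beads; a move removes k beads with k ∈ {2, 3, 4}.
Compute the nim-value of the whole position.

Heap A is a plain Nim heap of size 12, so its Grundy value is 12.
Build the Grundy sequence for heap B with g(k) = mex{g(k−s) : s ∈ {2, 3, 4}, s ≤ k}:
k:     0  1  2  3  4  5
g(k):  0  0  1  1  2  2
So g(5) = 2.
By the Sprague-Grundy theorem, the Grundy value of a sum of independent games is the XOR of the component values.
Combined value = 12 ⊕ 2 = 14.

14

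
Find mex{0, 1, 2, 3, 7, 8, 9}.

The values 0, 1, 2, 3 are all present; 4 is the first non-negative integer missing from the set.

4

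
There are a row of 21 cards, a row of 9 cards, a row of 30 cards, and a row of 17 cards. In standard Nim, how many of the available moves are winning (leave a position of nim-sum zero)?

3

Nim-sum: 21 ⊕ 9 ⊕ 30 ⊕ 17 = 19.
The overall nim-sum is X = 19. A row of size p has a winning move iff p XOR X < p (reduce it to p XOR X).
  21: 21 XOR 19 = 6 < 21 — winning move (to 6).
  9: 9 XOR 19 = 26 ≥ 9 — no move.
  30: 30 XOR 19 = 13 < 30 — winning move (to 13).
  17: 17 XOR 19 = 2 < 17 — winning move (to 2).
That gives 3 winning moves.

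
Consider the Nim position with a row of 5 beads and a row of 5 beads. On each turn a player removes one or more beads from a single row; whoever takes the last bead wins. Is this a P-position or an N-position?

P-position

Nim-sum: 5 ⊕ 5 = 0.
The nim-sum is 0, so this is a P-position: the player to move is in a losing position under optimal play.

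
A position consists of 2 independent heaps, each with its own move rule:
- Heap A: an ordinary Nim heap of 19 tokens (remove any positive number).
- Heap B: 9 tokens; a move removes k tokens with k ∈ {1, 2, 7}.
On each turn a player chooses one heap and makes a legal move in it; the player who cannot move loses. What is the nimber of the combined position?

Heap A is a plain Nim heap of size 19, so its Grundy value is 19.
Grundy values for heap B (subtraction set {1, 2, 7}):
k:     0  1  2  3  4  5  6  7  8  9
g(k):  0  1  2  0  1  2  0  1  2  0
So g(9) = 0.
By the Sprague-Grundy theorem, the Grundy value of a sum of independent games is the XOR of the component values.
Combined value = 19 ⊕ 0 = 19.

19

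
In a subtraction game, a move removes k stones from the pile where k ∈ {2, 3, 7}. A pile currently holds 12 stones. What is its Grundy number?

1

Compute g(0), g(1), … for moves {2, 3, 7}:
g(0) = mex{} = 0
g(1) = mex{} = 0
g(2) = mex{0} = 1
g(3) = mex{0} = 1
g(4) = mex{0,1} = 2
g(5) = mex{1} = 0
g(6) = mex{1,2} = 0
g(7) = mex{0,2} = 1
g(8) = mex{0} = 1
g(9) = mex{0,1} = 2
g(10) = mex{1} = 0
g(11) = mex{1,2} = 0
g(12) = mex{0,2} = 1
So g(12) = 1.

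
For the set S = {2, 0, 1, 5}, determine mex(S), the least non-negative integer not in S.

The values 0, 1, 2 are all present; 3 is the first non-negative integer missing from the set.

3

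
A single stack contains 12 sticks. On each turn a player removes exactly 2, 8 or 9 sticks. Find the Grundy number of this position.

2

Build the Grundy sequence with g(k) = mex{g(k−s) : s ∈ {2, 8, 9}, s ≤ k}:
g(0) = mex{} = 0
g(1) = mex{} = 0
g(2) = mex{0} = 1
g(3) = mex{0} = 1
g(4) = mex{1} = 0
g(5) = mex{1} = 0
g(6) = mex{0} = 1
g(7) = mex{0} = 1
g(8) = mex{0,1} = 2
g(9) = mex{0,1} = 2
g(10) = mex{0,1,2} = 3
g(11) = mex{1,2} = 0
g(12) = mex{0,1,3} = 2
So g(12) = 2.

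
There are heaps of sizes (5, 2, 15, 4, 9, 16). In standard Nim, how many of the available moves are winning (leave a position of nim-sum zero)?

1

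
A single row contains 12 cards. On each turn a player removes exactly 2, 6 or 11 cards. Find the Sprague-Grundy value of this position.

Compute g(0), g(1), … for moves {2, 6, 11}:
g(0) = mex{} = 0
g(1) = mex{} = 0
g(2) = mex{0} = 1
g(3) = mex{0} = 1
g(4) = mex{1} = 0
g(5) = mex{1} = 0
g(6) = mex{0} = 1
g(7) = mex{0} = 1
g(8) = mex{1} = 0
g(9) = mex{1} = 0
g(10) = mex{0} = 1
g(11) = mex{0} = 1
g(12) = mex{0,1} = 2
So g(12) = 2.

2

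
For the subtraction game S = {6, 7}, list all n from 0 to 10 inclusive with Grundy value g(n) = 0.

0, 1, 2, 3, 4, 5

Build the Grundy sequence with g(k) = mex{g(k−s) : s ∈ {6, 7}, s ≤ k}:
k:     0  1  2  3  4  5  6  7  8  9 10
g(k):  0  0  0  0  0  0  1  1  1  1  1
The P-positions (g = 0) in 0..10 are 0, 1, 2, 3, 4, 5.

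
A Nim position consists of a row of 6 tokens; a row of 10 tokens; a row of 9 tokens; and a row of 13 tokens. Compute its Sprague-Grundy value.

8

Write each in binary and XOR column by column:
  0110  (6)
  1010  (10)
  1001  (9)
  1101  (13)
  ----
  1000  (8)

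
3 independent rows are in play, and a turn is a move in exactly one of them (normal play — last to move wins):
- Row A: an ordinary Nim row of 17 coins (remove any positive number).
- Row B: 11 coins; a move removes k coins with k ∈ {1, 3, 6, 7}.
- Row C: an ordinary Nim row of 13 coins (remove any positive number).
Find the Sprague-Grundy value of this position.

Row A is a plain Nim row of size 17, so its Grundy value is 17.
Grundy values for row B (subtraction set {1, 3, 6, 7}):
g(0) = mex{} = 0
g(1) = mex{0} = 1
g(2) = mex{1} = 0
g(3) = mex{0} = 1
g(4) = mex{1} = 0
g(5) = mex{0} = 1
g(6) = mex{0,1} = 2
g(7) = mex{0,1,2} = 3
g(8) = mex{0,1,3} = 2
g(9) = mex{0,1,2} = 3
g(10) = mex{0,1,3} = 2
g(11) = mex{0,1,2} = 3
So g(11) = 3.
Row C is a plain Nim row of size 13, so its Grundy value is 13.
By the Sprague-Grundy theorem, the Grundy value of a sum of independent games is the XOR of the component values.
Combined value = 17 XOR 3 XOR 13 = 31.

31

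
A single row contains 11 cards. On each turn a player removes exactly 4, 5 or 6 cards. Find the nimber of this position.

Grundy values for subtraction set {4, 5, 6}:
k:     0  1  2  3  4  5  6  7  8  9 10 11
g(k):  0  0  0  0  1  1  1  1  2  2  0  0
So g(11) = 0.

0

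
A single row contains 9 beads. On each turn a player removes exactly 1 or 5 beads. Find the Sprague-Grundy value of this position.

Compute g(0), g(1), … for moves {1, 5}:
k:     0  1  2  3  4  5  6  7  8  9
g(k):  0  1  0  1  0  1  0  1  0  1
So g(9) = 1.

1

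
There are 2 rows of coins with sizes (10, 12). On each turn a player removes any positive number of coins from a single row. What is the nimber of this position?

6

Nim-sum: 10 XOR 12 = 6.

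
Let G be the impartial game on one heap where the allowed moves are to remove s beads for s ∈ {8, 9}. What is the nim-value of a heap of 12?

Compute g(0), g(1), … for moves {8, 9}:
g(0) = mex{} = 0
g(1) = mex{} = 0
g(2) = mex{} = 0
g(3) = mex{} = 0
g(4) = mex{} = 0
g(5) = mex{} = 0
g(6) = mex{} = 0
g(7) = mex{} = 0
g(8) = mex{0} = 1
g(9) = mex{0} = 1
g(10) = mex{0} = 1
g(11) = mex{0} = 1
g(12) = mex{0} = 1
So g(12) = 1.

1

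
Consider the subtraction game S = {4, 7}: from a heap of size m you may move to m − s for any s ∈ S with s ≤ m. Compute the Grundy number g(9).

2

Compute g(0), g(1), … for moves {4, 7}:
k:     0  1  2  3  4  5  6  7  8  9
g(k):  0  0  0  0  1  1  1  1  2  2
So g(9) = 2.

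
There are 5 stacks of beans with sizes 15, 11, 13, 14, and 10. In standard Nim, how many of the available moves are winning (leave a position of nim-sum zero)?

5

Nim-sum: 15 ⊕ 11 ⊕ 13 ⊕ 14 ⊕ 10 = 13.
The overall nim-sum is X = 13. A stack of size p has a winning move iff p XOR X < p (reduce it to p XOR X).
  15: 15 XOR 13 = 2 < 15 — winning move (to 2).
  11: 11 XOR 13 = 6 < 11 — winning move (to 6).
  13: 13 XOR 13 = 0 < 13 — winning move (to 0).
  14: 14 XOR 13 = 3 < 14 — winning move (to 3).
  10: 10 XOR 13 = 7 < 10 — winning move (to 7).
That gives 5 winning moves.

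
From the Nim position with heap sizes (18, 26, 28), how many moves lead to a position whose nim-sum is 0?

3

Compute the nim-sum pairwise:
18 XOR 26 = 8
8 XOR 28 = 20
The overall nim-sum is X = 20. A heap of size p has a winning move iff p XOR X < p (reduce it to p XOR X).
  18: 18 XOR 20 = 6 < 18 — winning move (to 6).
  26: 26 XOR 20 = 14 < 26 — winning move (to 14).
  28: 28 XOR 20 = 8 < 28 — winning move (to 8).
That gives 3 winning moves.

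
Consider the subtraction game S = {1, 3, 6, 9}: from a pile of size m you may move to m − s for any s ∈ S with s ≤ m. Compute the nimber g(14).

Grundy values for subtraction set {1, 3, 6, 9}:
g(0) = mex{} = 0
g(1) = mex{0} = 1
g(2) = mex{1} = 0
g(3) = mex{0} = 1
g(4) = mex{1} = 0
g(5) = mex{0} = 1
g(6) = mex{0,1} = 2
g(7) = mex{0,1,2} = 3
g(8) = mex{0,1,3} = 2
g(9) = mex{0,1,2} = 3
g(10) = mex{0,1,3} = 2
g(11) = mex{0,1,2} = 3
g(12) = mex{1,2,3} = 0
g(13) = mex{0,2,3} = 1
g(14) = mex{1,2,3} = 0
So g(14) = 0.

0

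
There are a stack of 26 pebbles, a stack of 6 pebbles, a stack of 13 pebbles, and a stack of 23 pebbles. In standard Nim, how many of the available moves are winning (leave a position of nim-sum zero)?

3

In binary:
  11010  (26)
  00110  (6)
  01101  (13)
  10111  (23)
  -----
  00110  (6)
The overall nim-sum is X = 6. A stack of size p has a winning move iff p XOR X < p (reduce it to p XOR X).
  26: 26 XOR 6 = 28 ≥ 26 — no move.
  6: 6 XOR 6 = 0 < 6 — winning move (to 0).
  13: 13 XOR 6 = 11 < 13 — winning move (to 11).
  23: 23 XOR 6 = 17 < 23 — winning move (to 17).
That gives 3 winning moves.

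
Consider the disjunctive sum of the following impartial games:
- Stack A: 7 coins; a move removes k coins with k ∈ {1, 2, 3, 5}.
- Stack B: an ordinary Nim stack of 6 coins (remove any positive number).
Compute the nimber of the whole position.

Grundy values for stack A (subtraction set {1, 2, 3, 5}):
k:     0  1  2  3  4  5  6  7
g(k):  0  1  2  3  0  1  2  3
So g(7) = 3.
Stack B is a plain Nim stack of size 6, so its Grundy value is 6.
The value of a disjunctive sum is the nim-sum of the parts.
Combined value = 3 ⊕ 6 = 5.

5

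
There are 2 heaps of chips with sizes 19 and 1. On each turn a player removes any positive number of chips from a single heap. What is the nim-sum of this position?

18

Write each in binary and XOR column by column:
  10011  (19)
  00001  (1)
  -----
  10010  (18)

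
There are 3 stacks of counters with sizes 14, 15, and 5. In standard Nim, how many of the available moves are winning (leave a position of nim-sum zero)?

3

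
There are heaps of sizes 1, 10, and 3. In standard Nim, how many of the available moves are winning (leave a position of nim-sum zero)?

1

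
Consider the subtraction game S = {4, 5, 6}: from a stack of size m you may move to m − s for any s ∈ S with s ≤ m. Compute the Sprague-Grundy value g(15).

1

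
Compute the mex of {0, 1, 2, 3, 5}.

4

The values 0, 1, 2, 3 are all present; 4 is the first non-negative integer missing from the set.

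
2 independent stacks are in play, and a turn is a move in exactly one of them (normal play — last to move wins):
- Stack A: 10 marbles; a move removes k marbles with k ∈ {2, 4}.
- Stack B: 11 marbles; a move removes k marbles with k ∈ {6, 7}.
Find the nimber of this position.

3

For stack A, compute g(0), g(1), … with moves {2, 4}:
g(0) = mex{} = 0
g(1) = mex{} = 0
g(2) = mex{0} = 1
g(3) = mex{0} = 1
g(4) = mex{0,1} = 2
g(5) = mex{0,1} = 2
g(6) = mex{1,2} = 0
g(7) = mex{1,2} = 0
g(8) = mex{0,2} = 1
g(9) = mex{0,2} = 1
g(10) = mex{0,1} = 2
So g(10) = 2.
For stack B, compute g(0), g(1), … with moves {6, 7}:
k:     0  1  2  3  4  5  6  7  8  9 10 11
g(k):  0  0  0  0  0  0  1  1  1  1  1  1
So g(11) = 1.
By the Sprague-Grundy theorem, the Grundy value of a sum of independent games is the XOR of the component values.
Combined value = 2 XOR 1 = 3.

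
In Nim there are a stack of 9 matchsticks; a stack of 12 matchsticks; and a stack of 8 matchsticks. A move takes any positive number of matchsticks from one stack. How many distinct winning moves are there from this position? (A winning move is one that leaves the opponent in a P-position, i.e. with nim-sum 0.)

Compute the nim-sum pairwise:
9 ⊕ 12 = 5
5 ⊕ 8 = 13
The overall nim-sum is X = 13. A stack of size p has a winning move iff p XOR X < p (reduce it to p XOR X).
  9: 9 XOR 13 = 4 < 9 — winning move (to 4).
  12: 12 XOR 13 = 1 < 12 — winning move (to 1).
  8: 8 XOR 13 = 5 < 8 — winning move (to 5).
That gives 3 winning moves.

3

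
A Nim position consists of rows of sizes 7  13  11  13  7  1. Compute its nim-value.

Compute the nim-sum pairwise:
7 ^ 13 = 10
10 ^ 11 = 1
1 ^ 13 = 12
12 ^ 7 = 11
11 ^ 1 = 10

10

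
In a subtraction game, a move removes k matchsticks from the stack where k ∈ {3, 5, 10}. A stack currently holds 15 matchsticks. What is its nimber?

0

Compute g(0), g(1), … for moves {3, 5, 10}:
k:     0  1  2  3  4  5  6  7  8  9 10 11 12 13 14 15
g(k):  0  0  0  1  1  1  2  2  0  0  3  1  1  2  2  0
So g(15) = 0.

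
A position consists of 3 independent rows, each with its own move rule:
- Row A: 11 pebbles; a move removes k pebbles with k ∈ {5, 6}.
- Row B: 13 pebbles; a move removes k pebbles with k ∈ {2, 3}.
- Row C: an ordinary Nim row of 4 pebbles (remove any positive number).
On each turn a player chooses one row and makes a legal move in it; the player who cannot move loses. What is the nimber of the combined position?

Build the Grundy sequence for row A with g(k) = mex{g(k−s) : s ∈ {5, 6}, s ≤ k}:
g(0) = mex{} = 0
g(1) = mex{} = 0
g(2) = mex{} = 0
g(3) = mex{} = 0
g(4) = mex{} = 0
g(5) = mex{0} = 1
g(6) = mex{0} = 1
g(7) = mex{0} = 1
g(8) = mex{0} = 1
g(9) = mex{0} = 1
g(10) = mex{0,1} = 2
g(11) = mex{1} = 0
So g(11) = 0.
For row B, compute g(0), g(1), … with moves {2, 3}:
g(0) = mex{} = 0
g(1) = mex{} = 0
g(2) = mex{0} = 1
g(3) = mex{0} = 1
g(4) = mex{0,1} = 2
g(5) = mex{1} = 0
g(6) = mex{1,2} = 0
g(7) = mex{0,2} = 1
g(8) = mex{0} = 1
g(9) = mex{0,1} = 2
g(10) = mex{1} = 0
g(11) = mex{1,2} = 0
g(12) = mex{0,2} = 1
g(13) = mex{0} = 1
So g(13) = 1.
Row C is a plain Nim row of size 4, so its Grundy value is 4.
The value of a disjunctive sum is the nim-sum of the parts.
Combined value = 0 ⊕ 1 ⊕ 4 = 5.

5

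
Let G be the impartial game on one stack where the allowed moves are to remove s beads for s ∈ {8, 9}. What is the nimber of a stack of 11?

Compute g(0), g(1), … for moves {8, 9}:
k:     0  1  2  3  4  5  6  7  8  9 10 11
g(k):  0  0  0  0  0  0  0  0  1  1  1  1
So g(11) = 1.

1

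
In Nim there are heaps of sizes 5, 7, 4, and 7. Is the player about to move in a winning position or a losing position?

In binary:
  101  (5)
  111  (7)
  100  (4)
  111  (7)
  ---
  001  (1)
The nim-sum is 1 ≠ 0, so this is an N-position: the player to move can win.

Winning position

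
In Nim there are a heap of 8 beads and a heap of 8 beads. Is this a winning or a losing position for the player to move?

Losing position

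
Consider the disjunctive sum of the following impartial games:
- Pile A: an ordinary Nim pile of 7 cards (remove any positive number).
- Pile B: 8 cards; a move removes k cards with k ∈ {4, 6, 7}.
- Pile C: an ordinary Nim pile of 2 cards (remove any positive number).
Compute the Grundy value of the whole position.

Pile A is a plain Nim pile of size 7, so its Grundy value is 7.
For pile B, compute g(0), g(1), … with moves {4, 6, 7}:
g(0) = mex{} = 0
g(1) = mex{} = 0
g(2) = mex{} = 0
g(3) = mex{} = 0
g(4) = mex{0} = 1
g(5) = mex{0} = 1
g(6) = mex{0} = 1
g(7) = mex{0} = 1
g(8) = mex{0,1} = 2
So g(8) = 2.
Pile C is a plain Nim pile of size 2, so its Grundy value is 2.
By the Sprague-Grundy theorem, the Grundy value of a sum of independent games is the XOR of the component values.
Combined value = 7 ⊕ 2 ⊕ 2 = 7.

7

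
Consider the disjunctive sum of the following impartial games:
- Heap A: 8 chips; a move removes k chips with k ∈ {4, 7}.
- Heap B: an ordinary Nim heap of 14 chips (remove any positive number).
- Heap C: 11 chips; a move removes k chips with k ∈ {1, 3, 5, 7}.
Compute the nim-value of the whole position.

13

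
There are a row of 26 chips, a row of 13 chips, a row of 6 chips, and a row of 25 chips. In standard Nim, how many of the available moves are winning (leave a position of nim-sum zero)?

3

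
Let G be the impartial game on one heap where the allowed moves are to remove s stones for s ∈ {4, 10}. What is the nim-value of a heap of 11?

2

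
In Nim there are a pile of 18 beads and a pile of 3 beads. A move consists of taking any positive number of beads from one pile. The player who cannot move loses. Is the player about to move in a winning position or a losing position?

Winning position

Bitwise XOR of the heap sizes:
  10010  (18)
  00011  (3)
  -----
  10001  (17)
The nim-sum is 17 ≠ 0, so this is an N-position: the player to move can win.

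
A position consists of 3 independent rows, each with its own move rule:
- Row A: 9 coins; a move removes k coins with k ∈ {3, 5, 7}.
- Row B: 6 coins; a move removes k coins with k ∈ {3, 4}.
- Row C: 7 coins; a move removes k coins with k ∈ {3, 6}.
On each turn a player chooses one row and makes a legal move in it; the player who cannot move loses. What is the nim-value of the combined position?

3

For row A, compute g(0), g(1), … with moves {3, 5, 7}:
g(0) = mex{} = 0
g(1) = mex{} = 0
g(2) = mex{} = 0
g(3) = mex{0} = 1
g(4) = mex{0} = 1
g(5) = mex{0} = 1
g(6) = mex{0,1} = 2
g(7) = mex{0,1} = 2
g(8) = mex{0,1} = 2
g(9) = mex{0,1,2} = 3
So g(9) = 3.
Build the Grundy sequence for row B with g(k) = mex{g(k−s) : s ∈ {3, 4}, s ≤ k}:
g(0) = mex{} = 0
g(1) = mex{} = 0
g(2) = mex{} = 0
g(3) = mex{0} = 1
g(4) = mex{0} = 1
g(5) = mex{0} = 1
g(6) = mex{0,1} = 2
So g(6) = 2.
Grundy values for row C (subtraction set {3, 6}):
g(0) = mex{} = 0
g(1) = mex{} = 0
g(2) = mex{} = 0
g(3) = mex{0} = 1
g(4) = mex{0} = 1
g(5) = mex{0} = 1
g(6) = mex{0,1} = 2
g(7) = mex{0,1} = 2
So g(7) = 2.
By the Sprague-Grundy theorem, the Grundy value of a sum of independent games is the XOR of the component values.
Combined value = 3 XOR 2 XOR 2 = 3.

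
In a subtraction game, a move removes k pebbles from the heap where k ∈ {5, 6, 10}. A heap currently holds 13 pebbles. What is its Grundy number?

2

Grundy values for subtraction set {5, 6, 10}:
k:     0  1  2  3  4  5  6  7  8  9 10 11 12 13
g(k):  0  0  0  0  0  1  1  1  1  1  2  2  2  2
So g(13) = 2.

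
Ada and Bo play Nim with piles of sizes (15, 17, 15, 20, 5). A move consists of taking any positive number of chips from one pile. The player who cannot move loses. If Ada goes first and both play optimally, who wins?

Bo wins

Write each in binary and XOR column by column:
  01111  (15)
  10001  (17)
  01111  (15)
  10100  (20)
  00101  (5)
  -----
  00000  (0)
The nim-sum is 0, so this is a P-position: the player to move is in a losing position under optimal play; Ada is about to move from it and so loses — Bo wins.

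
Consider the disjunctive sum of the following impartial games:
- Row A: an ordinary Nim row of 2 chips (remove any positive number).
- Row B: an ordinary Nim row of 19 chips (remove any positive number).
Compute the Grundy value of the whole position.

17

Row A is a plain Nim row of size 2, so its Grundy value is 2.
Row B is a plain Nim row of size 19, so its Grundy value is 19.
By the Sprague-Grundy theorem, the Grundy value of a sum of independent games is the XOR of the component values.
Combined value = 2 ⊕ 19 = 17.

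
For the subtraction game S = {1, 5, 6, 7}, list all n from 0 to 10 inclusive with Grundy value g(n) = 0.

0, 2, 4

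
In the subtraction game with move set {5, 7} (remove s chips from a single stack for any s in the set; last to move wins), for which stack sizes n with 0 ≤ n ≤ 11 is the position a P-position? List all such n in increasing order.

Grundy values for subtraction set {5, 7}:
k:     0  1  2  3  4  5  6  7  8  9 10 11
g(k):  0  0  0  0  0  1  1  1  1  1  2  2
The P-positions (g = 0) in 0..11 are 0, 1, 2, 3, 4.

0, 1, 2, 3, 4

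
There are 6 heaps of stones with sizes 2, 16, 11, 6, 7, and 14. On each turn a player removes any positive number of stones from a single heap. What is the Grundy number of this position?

22

In binary:
  00010  (2)
  10000  (16)
  01011  (11)
  00110  (6)
  00111  (7)
  01110  (14)
  -----
  10110  (22)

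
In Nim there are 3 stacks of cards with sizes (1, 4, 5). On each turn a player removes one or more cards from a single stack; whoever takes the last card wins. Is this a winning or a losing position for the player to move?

Losing position

Write each in binary and XOR column by column:
  001  (1)
  100  (4)
  101  (5)
  ---
  000  (0)
The nim-sum is 0, so this is a P-position: the player to move is in a losing position under optimal play.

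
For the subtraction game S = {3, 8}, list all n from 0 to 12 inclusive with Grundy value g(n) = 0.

0, 1, 2, 6, 7, 11, 12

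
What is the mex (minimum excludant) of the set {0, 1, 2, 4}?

The values 0, 1, 2 are all present; 3 is the first non-negative integer missing from the set.

3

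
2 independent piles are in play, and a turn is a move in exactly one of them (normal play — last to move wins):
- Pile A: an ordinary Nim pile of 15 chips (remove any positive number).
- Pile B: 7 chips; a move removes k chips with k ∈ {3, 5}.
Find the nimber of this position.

13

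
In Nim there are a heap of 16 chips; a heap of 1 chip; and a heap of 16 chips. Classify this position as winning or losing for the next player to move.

Winning position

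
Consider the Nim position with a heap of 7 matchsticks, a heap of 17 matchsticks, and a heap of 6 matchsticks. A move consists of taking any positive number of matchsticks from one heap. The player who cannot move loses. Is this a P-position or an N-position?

N-position

Compute the nim-sum pairwise:
7 ^ 17 = 22
22 ^ 6 = 16
The nim-sum is 16 ≠ 0, so this is an N-position: the player to move can win.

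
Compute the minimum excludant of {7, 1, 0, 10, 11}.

The values 0, 1 are all present; 2 is the first non-negative integer missing from the set.

2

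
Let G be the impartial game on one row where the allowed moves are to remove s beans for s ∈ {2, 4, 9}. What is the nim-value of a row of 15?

1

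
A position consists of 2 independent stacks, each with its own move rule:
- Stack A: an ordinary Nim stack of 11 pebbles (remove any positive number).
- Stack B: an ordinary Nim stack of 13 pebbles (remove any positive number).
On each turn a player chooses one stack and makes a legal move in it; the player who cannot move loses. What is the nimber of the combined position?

6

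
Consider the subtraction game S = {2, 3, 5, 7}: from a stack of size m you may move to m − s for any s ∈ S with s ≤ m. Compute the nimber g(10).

Build the Grundy sequence with g(k) = mex{g(k−s) : s ∈ {2, 3, 5, 7}, s ≤ k}:
k:     0  1  2  3  4  5  6  7  8  9 10
g(k):  0  0  1  1  2  2  3  3  4  0  0
So g(10) = 0.

0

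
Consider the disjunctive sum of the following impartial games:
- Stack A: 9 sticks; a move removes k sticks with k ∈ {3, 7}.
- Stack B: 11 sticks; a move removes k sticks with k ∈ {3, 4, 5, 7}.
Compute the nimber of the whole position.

1

Grundy values for stack A (subtraction set {3, 7}):
g(0) = mex{} = 0
g(1) = mex{} = 0
g(2) = mex{} = 0
g(3) = mex{0} = 1
g(4) = mex{0} = 1
g(5) = mex{0} = 1
g(6) = mex{1} = 0
g(7) = mex{0,1} = 2
g(8) = mex{0,1} = 2
g(9) = mex{0} = 1
So g(9) = 1.
Grundy values for stack B (subtraction set {3, 4, 5, 7}):
k:     0  1  2  3  4  5  6  7  8  9 10 11
g(k):  0  0  0  1  1  1  2  2  2  3  0  0
So g(11) = 0.
By the Sprague-Grundy theorem, the Grundy value of a sum of independent games is the XOR of the component values.
Combined value = 1 XOR 0 = 1.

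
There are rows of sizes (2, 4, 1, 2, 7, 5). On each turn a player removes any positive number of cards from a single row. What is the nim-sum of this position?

7

Compute the nim-sum pairwise:
2 ⊕ 4 = 6
6 ⊕ 1 = 7
7 ⊕ 2 = 5
5 ⊕ 7 = 2
2 ⊕ 5 = 7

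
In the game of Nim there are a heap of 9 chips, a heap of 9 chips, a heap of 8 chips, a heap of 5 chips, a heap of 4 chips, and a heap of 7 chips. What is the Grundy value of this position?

14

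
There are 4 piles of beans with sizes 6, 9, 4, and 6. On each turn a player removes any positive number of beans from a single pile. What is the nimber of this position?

Compute the nim-sum pairwise:
6 ^ 9 = 15
15 ^ 4 = 11
11 ^ 6 = 13

13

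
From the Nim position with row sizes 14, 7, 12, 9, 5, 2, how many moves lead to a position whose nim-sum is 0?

3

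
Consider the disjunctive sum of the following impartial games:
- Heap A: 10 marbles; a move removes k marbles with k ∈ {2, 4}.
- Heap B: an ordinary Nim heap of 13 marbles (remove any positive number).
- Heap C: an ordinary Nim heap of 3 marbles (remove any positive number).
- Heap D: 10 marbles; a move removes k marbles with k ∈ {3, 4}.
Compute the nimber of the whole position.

For heap A, compute g(0), g(1), … with moves {2, 4}:
k:     0  1  2  3  4  5  6  7  8  9 10
g(k):  0  0  1  1  2  2  0  0  1  1  2
So g(10) = 2.
Heap B is a plain Nim heap of size 13, so its Grundy value is 13.
Heap C is a plain Nim heap of size 3, so its Grundy value is 3.
Build the Grundy sequence for heap D with g(k) = mex{g(k−s) : s ∈ {3, 4}, s ≤ k}:
k:     0  1  2  3  4  5  6  7  8  9 10
g(k):  0  0  0  1  1  1  2  0  0  0  1
So g(10) = 1.
The value of a disjunctive sum is the nim-sum of the parts.
Combined value = 2 XOR 13 XOR 3 XOR 1 = 13.

13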